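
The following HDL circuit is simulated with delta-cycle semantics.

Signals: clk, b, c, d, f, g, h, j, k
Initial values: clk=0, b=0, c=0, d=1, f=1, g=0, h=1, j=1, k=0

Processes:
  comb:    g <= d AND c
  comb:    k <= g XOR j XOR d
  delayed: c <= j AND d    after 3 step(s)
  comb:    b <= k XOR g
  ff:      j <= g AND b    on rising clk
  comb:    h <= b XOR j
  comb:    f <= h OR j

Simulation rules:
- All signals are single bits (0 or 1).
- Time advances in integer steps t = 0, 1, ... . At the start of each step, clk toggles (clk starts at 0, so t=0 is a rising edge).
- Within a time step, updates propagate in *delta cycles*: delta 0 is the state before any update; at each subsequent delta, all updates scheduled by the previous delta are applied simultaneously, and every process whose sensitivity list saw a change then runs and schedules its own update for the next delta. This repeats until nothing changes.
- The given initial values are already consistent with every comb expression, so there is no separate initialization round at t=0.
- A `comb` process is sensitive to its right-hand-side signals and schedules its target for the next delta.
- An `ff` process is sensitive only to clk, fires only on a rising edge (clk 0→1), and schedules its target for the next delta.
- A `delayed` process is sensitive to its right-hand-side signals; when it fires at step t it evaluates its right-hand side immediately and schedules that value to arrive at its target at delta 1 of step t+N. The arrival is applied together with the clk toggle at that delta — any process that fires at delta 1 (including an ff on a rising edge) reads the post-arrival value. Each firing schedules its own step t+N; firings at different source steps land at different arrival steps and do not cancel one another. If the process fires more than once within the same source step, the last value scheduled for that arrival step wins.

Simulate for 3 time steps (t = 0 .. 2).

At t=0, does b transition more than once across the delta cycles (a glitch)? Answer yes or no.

no

[bits: k,f,c,d,g,j,h,b,clk]
t=0: Δ0=010101100 Δ1=010101101 Δ2=010100101 Δ3=110100001 Δ4=100100011 Δ5=100100111 Δ6=110100111 | 6Δ
t=1: Δ0=110100111 Δ1=110100110 | 1Δ
t=2: Δ0=110100110 Δ1=110100111 | 1Δ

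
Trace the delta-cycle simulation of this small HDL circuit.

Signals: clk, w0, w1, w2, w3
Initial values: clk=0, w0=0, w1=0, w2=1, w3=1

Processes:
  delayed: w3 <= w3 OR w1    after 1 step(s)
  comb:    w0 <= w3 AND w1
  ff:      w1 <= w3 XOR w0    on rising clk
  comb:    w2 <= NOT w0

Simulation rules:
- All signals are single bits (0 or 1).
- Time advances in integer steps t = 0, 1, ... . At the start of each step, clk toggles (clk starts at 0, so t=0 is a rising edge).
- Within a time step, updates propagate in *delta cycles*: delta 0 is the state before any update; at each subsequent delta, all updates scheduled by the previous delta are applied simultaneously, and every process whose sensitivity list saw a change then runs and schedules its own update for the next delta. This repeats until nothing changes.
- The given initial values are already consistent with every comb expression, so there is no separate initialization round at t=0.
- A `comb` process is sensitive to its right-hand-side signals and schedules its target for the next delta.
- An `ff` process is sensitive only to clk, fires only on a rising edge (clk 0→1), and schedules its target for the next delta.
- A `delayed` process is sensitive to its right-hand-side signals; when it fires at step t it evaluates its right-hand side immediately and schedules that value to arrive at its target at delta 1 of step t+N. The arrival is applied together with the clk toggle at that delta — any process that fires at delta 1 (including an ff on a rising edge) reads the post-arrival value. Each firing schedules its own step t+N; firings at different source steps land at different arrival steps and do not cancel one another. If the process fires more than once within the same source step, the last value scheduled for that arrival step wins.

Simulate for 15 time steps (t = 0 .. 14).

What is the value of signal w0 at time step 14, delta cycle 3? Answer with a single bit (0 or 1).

0

[bits: w1,w3,w2,clk,w0]
t=0: Δ0=01100 Δ1=01110 Δ2=11110 Δ3=11111 Δ4=11011 | 4Δ
t=1: Δ0=11011 Δ1=11001 | 1Δ
t=2: Δ0=11001 Δ1=11011 Δ2=01011 Δ3=01010 Δ4=01110 | 4Δ
t=3: Δ0=01110 Δ1=01100 | 1Δ
t=4: Δ0=01100 Δ1=01110 Δ2=11110 Δ3=11111 Δ4=11011 | 4Δ
t=5: Δ0=11011 Δ1=11001 | 1Δ
t=6: Δ0=11001 Δ1=11011 Δ2=01011 Δ3=01010 Δ4=01110 | 4Δ
t=7: Δ0=01110 Δ1=01100 | 1Δ
t=8: Δ0=01100 Δ1=01110 Δ2=11110 Δ3=11111 Δ4=11011 | 4Δ
t=9: Δ0=11011 Δ1=11001 | 1Δ
t=10: Δ0=11001 Δ1=11011 Δ2=01011 Δ3=01010 Δ4=01110 | 4Δ
t=11: Δ0=01110 Δ1=01100 | 1Δ
t=12: Δ0=01100 Δ1=01110 Δ2=11110 Δ3=11111 Δ4=11011 | 4Δ
t=13: Δ0=11011 Δ1=11001 | 1Δ
t=14: Δ0=11001 Δ1=11011 Δ2=01011 Δ3=01010 Δ4=01110 | 4Δ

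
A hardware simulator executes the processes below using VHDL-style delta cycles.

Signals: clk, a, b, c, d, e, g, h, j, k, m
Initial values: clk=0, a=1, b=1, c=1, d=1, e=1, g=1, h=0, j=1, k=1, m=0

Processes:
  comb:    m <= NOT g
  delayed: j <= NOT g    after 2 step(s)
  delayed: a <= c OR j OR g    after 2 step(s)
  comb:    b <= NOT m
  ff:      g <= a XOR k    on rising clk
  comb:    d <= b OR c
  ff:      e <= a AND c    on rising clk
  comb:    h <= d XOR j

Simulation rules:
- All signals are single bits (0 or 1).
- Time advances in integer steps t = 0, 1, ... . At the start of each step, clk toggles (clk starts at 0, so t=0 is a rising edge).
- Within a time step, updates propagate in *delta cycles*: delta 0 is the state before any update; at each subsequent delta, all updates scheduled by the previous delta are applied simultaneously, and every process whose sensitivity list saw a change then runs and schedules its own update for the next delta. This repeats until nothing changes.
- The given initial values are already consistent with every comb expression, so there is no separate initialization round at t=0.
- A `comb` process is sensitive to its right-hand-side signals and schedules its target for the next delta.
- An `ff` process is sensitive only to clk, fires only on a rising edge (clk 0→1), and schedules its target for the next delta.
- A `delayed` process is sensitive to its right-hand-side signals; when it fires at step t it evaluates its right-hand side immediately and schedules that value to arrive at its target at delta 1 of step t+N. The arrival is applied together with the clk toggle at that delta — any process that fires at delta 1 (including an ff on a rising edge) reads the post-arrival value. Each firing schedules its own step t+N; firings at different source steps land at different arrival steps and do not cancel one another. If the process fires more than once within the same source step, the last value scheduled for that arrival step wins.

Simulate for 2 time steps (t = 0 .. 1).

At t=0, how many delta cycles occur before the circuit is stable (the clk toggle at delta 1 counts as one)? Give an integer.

t0.Δ0 h=0 d=1 a=1 c=1 b=1 j=1 k=1 e=1 m=0 clk=0 g=1
t0.Δ1 h=0 d=1 a=1 c=1 b=1 j=1 k=1 e=1 m=0 clk=1 g=1
t0.Δ2 h=0 d=1 a=1 c=1 b=1 j=1 k=1 e=1 m=0 clk=1 g=0
t0.Δ3 h=0 d=1 a=1 c=1 b=1 j=1 k=1 e=1 m=1 clk=1 g=0
t0.Δ4 h=0 d=1 a=1 c=1 b=0 j=1 k=1 e=1 m=1 clk=1 g=0
t1.Δ0 h=0 d=1 a=1 c=1 b=0 j=1 k=1 e=1 m=1 clk=1 g=0
t1.Δ1 h=0 d=1 a=1 c=1 b=0 j=1 k=1 e=1 m=1 clk=0 g=0

4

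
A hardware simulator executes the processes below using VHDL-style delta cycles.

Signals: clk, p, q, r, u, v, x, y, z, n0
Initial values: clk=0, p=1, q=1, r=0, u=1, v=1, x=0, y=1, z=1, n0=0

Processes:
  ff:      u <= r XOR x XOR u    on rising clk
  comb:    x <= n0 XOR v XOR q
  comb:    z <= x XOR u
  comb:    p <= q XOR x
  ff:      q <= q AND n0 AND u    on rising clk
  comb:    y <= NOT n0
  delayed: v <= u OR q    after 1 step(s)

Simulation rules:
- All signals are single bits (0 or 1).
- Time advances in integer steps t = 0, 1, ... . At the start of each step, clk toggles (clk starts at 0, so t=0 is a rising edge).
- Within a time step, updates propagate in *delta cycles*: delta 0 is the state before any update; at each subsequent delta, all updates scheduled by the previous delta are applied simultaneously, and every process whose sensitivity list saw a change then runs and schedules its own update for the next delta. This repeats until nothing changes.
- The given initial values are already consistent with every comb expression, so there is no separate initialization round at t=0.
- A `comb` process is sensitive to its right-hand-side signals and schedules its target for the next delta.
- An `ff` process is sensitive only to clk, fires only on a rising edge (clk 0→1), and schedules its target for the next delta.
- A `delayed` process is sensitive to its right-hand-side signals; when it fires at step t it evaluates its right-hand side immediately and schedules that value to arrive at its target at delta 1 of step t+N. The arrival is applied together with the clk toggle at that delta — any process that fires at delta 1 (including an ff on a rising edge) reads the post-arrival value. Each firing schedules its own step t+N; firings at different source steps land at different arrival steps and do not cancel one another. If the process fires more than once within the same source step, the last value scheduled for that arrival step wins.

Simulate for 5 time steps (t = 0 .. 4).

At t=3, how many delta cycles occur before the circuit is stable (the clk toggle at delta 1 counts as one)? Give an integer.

3

[bits: z,n0,v,u,r,y,x,clk,q,p]
t=0: Δ0=1011010011 Δ1=1011010111 Δ2=1011010101 Δ3=1011011100 Δ4=0011011101 | 4Δ
t=1: Δ0=0011011101 Δ1=0011011001 | 1Δ
t=2: Δ0=0011011001 Δ1=0011011101 Δ2=0010011101 Δ3=1010011101 | 3Δ
t=3: Δ0=1010011101 Δ1=1000011001 Δ2=1000010001 Δ3=0000010000 | 3Δ
t=4: Δ0=0000010000 Δ1=0000010100 | 1Δ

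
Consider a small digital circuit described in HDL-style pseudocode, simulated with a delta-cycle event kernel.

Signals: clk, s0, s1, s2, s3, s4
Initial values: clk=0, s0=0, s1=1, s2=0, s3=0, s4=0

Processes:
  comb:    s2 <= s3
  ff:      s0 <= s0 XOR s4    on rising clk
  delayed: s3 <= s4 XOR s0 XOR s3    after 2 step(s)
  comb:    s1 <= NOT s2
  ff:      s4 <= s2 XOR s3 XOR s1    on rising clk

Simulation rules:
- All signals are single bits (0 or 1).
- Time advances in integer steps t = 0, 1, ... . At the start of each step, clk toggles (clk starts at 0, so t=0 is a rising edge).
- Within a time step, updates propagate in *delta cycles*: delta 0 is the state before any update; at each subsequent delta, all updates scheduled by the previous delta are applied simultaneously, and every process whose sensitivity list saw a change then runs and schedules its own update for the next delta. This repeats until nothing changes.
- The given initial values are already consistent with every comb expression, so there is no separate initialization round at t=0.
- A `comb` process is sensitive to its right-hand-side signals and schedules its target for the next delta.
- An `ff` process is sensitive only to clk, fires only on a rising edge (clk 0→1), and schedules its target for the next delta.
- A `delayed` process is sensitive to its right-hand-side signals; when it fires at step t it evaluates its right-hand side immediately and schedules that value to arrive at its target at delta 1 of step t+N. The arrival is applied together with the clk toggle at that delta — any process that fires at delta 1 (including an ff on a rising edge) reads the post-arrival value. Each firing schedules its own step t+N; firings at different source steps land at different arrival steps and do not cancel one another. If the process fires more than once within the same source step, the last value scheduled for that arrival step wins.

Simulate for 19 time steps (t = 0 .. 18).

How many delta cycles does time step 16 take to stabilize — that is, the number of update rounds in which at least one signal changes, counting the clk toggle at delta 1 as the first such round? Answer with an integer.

[bits: s1,s4,s2,clk,s3,s0]
t=0: Δ0=100000 Δ1=100100 Δ2=110100 | 2Δ
t=1: Δ0=110100 Δ1=110000 | 1Δ
t=2: Δ0=110000 Δ1=110110 Δ2=101111 Δ3=001111 | 3Δ
t=3: Δ0=001111 Δ1=001011 | 1Δ
t=4: Δ0=001011 Δ1=001101 Δ2=010101 Δ3=110101 | 3Δ
t=5: Δ0=110101 Δ1=110001 | 1Δ
t=6: Δ0=110001 Δ1=110101 Δ2=110100 | 2Δ
t=7: Δ0=110100 Δ1=110000 | 1Δ
t=8: Δ0=110000 Δ1=110110 Δ2=101111 Δ3=001111 | 3Δ
t=9: Δ0=001111 Δ1=001011 | 1Δ
t=10: Δ0=001011 Δ1=001101 Δ2=010101 Δ3=110101 | 3Δ
t=11: Δ0=110101 Δ1=110001 | 1Δ
t=12: Δ0=110001 Δ1=110101 Δ2=110100 | 2Δ
t=13: Δ0=110100 Δ1=110000 | 1Δ
t=14: Δ0=110000 Δ1=110110 Δ2=101111 Δ3=001111 | 3Δ
t=15: Δ0=001111 Δ1=001011 | 1Δ
t=16: Δ0=001011 Δ1=001101 Δ2=010101 Δ3=110101 | 3Δ
t=17: Δ0=110101 Δ1=110001 | 1Δ
t=18: Δ0=110001 Δ1=110101 Δ2=110100 | 2Δ

3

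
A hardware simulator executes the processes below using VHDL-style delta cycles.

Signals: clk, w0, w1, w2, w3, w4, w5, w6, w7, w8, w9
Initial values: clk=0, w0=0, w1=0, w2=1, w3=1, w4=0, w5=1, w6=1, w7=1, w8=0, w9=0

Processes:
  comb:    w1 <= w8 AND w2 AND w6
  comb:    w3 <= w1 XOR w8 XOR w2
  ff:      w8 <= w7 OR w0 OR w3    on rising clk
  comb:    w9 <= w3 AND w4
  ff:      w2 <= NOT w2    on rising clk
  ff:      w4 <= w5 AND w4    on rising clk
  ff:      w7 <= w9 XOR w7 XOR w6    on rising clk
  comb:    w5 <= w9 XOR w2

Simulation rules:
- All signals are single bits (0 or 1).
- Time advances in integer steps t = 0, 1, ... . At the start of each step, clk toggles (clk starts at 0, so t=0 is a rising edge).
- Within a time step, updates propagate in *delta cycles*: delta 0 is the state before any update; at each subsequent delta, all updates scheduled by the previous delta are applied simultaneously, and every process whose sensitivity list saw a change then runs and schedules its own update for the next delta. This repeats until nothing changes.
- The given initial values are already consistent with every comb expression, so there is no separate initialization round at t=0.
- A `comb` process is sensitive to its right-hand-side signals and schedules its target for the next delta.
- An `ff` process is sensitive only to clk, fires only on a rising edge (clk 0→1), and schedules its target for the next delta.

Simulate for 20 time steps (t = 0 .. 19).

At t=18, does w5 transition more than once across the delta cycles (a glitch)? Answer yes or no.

t=0 Δ0: w9=0 w8=0 w2=1 clk=0 w0=0 w1=0 w4=0 w6=1 w5=1 w3=1 w7=1
  Δ1: clk:0→1
  Δ2: w8:0→1, w2:1→0, w7:1→0
  Δ3: w5:1→0
  (3Δ to stable)
t=1 Δ0: w9=0 w8=1 w2=0 clk=1 w0=0 w1=0 w4=0 w6=1 w5=0 w3=1 w7=0
  Δ1: clk:1→0
  (1Δ to stable)
t=2 Δ0: w9=0 w8=1 w2=0 clk=0 w0=0 w1=0 w4=0 w6=1 w5=0 w3=1 w7=0
  Δ1: clk:0→1
  Δ2: w2:0→1, w7:0→1
  Δ3: w1:0→1, w5:0→1, w3:1→0
  Δ4: w3:0→1
  (4Δ to stable)
t=3 Δ0: w9=0 w8=1 w2=1 clk=1 w0=0 w1=1 w4=0 w6=1 w5=1 w3=1 w7=1
  Δ1: clk:1→0
  (1Δ to stable)
t=4 Δ0: w9=0 w8=1 w2=1 clk=0 w0=0 w1=1 w4=0 w6=1 w5=1 w3=1 w7=1
  Δ1: clk:0→1
  Δ2: w2:1→0, w7:1→0
  Δ3: w1:1→0, w5:1→0, w3:1→0
  Δ4: w3:0→1
  (4Δ to stable)
t=5 Δ0: w9=0 w8=1 w2=0 clk=1 w0=0 w1=0 w4=0 w6=1 w5=0 w3=1 w7=0
  Δ1: clk:1→0
  (1Δ to stable)
t=6 Δ0: w9=0 w8=1 w2=0 clk=0 w0=0 w1=0 w4=0 w6=1 w5=0 w3=1 w7=0
  Δ1: clk:0→1
  Δ2: w2:0→1, w7:0→1
  Δ3: w1:0→1, w5:0→1, w3:1→0
  Δ4: w3:0→1
  (4Δ to stable)
t=7 Δ0: w9=0 w8=1 w2=1 clk=1 w0=0 w1=1 w4=0 w6=1 w5=1 w3=1 w7=1
  Δ1: clk:1→0
  (1Δ to stable)
t=8 Δ0: w9=0 w8=1 w2=1 clk=0 w0=0 w1=1 w4=0 w6=1 w5=1 w3=1 w7=1
  Δ1: clk:0→1
  Δ2: w2:1→0, w7:1→0
  Δ3: w1:1→0, w5:1→0, w3:1→0
  Δ4: w3:0→1
  (4Δ to stable)
t=9 Δ0: w9=0 w8=1 w2=0 clk=1 w0=0 w1=0 w4=0 w6=1 w5=0 w3=1 w7=0
  Δ1: clk:1→0
  (1Δ to stable)
t=10 Δ0: w9=0 w8=1 w2=0 clk=0 w0=0 w1=0 w4=0 w6=1 w5=0 w3=1 w7=0
  Δ1: clk:0→1
  Δ2: w2:0→1, w7:0→1
  Δ3: w1:0→1, w5:0→1, w3:1→0
  Δ4: w3:0→1
  (4Δ to stable)
t=11 Δ0: w9=0 w8=1 w2=1 clk=1 w0=0 w1=1 w4=0 w6=1 w5=1 w3=1 w7=1
  Δ1: clk:1→0
  (1Δ to stable)
t=12 Δ0: w9=0 w8=1 w2=1 clk=0 w0=0 w1=1 w4=0 w6=1 w5=1 w3=1 w7=1
  Δ1: clk:0→1
  Δ2: w2:1→0, w7:1→0
  Δ3: w1:1→0, w5:1→0, w3:1→0
  Δ4: w3:0→1
  (4Δ to stable)
t=13 Δ0: w9=0 w8=1 w2=0 clk=1 w0=0 w1=0 w4=0 w6=1 w5=0 w3=1 w7=0
  Δ1: clk:1→0
  (1Δ to stable)
t=14 Δ0: w9=0 w8=1 w2=0 clk=0 w0=0 w1=0 w4=0 w6=1 w5=0 w3=1 w7=0
  Δ1: clk:0→1
  Δ2: w2:0→1, w7:0→1
  Δ3: w1:0→1, w5:0→1, w3:1→0
  Δ4: w3:0→1
  (4Δ to stable)
t=15 Δ0: w9=0 w8=1 w2=1 clk=1 w0=0 w1=1 w4=0 w6=1 w5=1 w3=1 w7=1
  Δ1: clk:1→0
  (1Δ to stable)
t=16 Δ0: w9=0 w8=1 w2=1 clk=0 w0=0 w1=1 w4=0 w6=1 w5=1 w3=1 w7=1
  Δ1: clk:0→1
  Δ2: w2:1→0, w7:1→0
  Δ3: w1:1→0, w5:1→0, w3:1→0
  Δ4: w3:0→1
  (4Δ to stable)
t=17 Δ0: w9=0 w8=1 w2=0 clk=1 w0=0 w1=0 w4=0 w6=1 w5=0 w3=1 w7=0
  Δ1: clk:1→0
  (1Δ to stable)
t=18 Δ0: w9=0 w8=1 w2=0 clk=0 w0=0 w1=0 w4=0 w6=1 w5=0 w3=1 w7=0
  Δ1: clk:0→1
  Δ2: w2:0→1, w7:0→1
  Δ3: w1:0→1, w5:0→1, w3:1→0
  Δ4: w3:0→1
  (4Δ to stable)
t=19 Δ0: w9=0 w8=1 w2=1 clk=1 w0=0 w1=1 w4=0 w6=1 w5=1 w3=1 w7=1
  Δ1: clk:1→0
  (1Δ to stable)

no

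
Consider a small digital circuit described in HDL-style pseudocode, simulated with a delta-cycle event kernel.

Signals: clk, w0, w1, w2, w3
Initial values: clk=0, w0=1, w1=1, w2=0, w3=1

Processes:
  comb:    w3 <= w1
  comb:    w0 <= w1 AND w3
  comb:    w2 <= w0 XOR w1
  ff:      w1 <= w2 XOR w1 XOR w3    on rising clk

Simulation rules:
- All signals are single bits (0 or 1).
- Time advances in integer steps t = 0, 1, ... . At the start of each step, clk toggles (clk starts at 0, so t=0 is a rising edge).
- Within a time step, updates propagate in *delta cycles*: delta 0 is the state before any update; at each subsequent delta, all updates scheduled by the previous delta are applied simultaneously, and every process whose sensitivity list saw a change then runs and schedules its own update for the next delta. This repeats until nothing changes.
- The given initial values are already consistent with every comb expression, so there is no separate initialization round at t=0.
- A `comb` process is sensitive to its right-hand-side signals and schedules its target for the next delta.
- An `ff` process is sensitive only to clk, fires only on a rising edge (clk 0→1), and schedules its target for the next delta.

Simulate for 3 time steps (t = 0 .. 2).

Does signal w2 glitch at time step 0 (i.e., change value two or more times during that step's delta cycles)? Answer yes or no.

yes

t0.Δ0 w2=0 w1=1 clk=0 w3=1 w0=1
t0.Δ1 w2=0 w1=1 clk=1 w3=1 w0=1
t0.Δ2 w2=0 w1=0 clk=1 w3=1 w0=1
t0.Δ3 w2=1 w1=0 clk=1 w3=0 w0=0
t0.Δ4 w2=0 w1=0 clk=1 w3=0 w0=0
t1.Δ0 w2=0 w1=0 clk=1 w3=0 w0=0
t1.Δ1 w2=0 w1=0 clk=0 w3=0 w0=0
t2.Δ0 w2=0 w1=0 clk=0 w3=0 w0=0
t2.Δ1 w2=0 w1=0 clk=1 w3=0 w0=0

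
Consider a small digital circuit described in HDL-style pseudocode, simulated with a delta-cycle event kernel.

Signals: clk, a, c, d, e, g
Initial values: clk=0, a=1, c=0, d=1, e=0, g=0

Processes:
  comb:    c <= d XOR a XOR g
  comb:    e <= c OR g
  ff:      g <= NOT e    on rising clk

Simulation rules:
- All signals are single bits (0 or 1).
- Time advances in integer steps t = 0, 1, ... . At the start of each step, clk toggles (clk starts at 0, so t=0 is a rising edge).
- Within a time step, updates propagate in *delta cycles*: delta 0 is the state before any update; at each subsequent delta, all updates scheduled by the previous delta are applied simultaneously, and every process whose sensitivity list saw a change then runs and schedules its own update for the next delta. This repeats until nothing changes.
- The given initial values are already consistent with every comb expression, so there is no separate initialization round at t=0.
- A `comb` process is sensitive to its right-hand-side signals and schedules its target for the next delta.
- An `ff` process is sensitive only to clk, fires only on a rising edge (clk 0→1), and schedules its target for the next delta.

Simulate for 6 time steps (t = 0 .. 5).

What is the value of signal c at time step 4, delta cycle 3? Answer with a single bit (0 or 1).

1

t=0 Δ0: c=0 a=1 g=0 d=1 clk=0 e=0
  Δ1: clk:0→1
  Δ2: g:0→1
  Δ3: c:0→1, e:0→1
  (3Δ to stable)
t=1 Δ0: c=1 a=1 g=1 d=1 clk=1 e=1
  Δ1: clk:1→0
  (1Δ to stable)
t=2 Δ0: c=1 a=1 g=1 d=1 clk=0 e=1
  Δ1: clk:0→1
  Δ2: g:1→0
  Δ3: c:1→0
  Δ4: e:1→0
  (4Δ to stable)
t=3 Δ0: c=0 a=1 g=0 d=1 clk=1 e=0
  Δ1: clk:1→0
  (1Δ to stable)
t=4 Δ0: c=0 a=1 g=0 d=1 clk=0 e=0
  Δ1: clk:0→1
  Δ2: g:0→1
  Δ3: c:0→1, e:0→1
  (3Δ to stable)
t=5 Δ0: c=1 a=1 g=1 d=1 clk=1 e=1
  Δ1: clk:1→0
  (1Δ to stable)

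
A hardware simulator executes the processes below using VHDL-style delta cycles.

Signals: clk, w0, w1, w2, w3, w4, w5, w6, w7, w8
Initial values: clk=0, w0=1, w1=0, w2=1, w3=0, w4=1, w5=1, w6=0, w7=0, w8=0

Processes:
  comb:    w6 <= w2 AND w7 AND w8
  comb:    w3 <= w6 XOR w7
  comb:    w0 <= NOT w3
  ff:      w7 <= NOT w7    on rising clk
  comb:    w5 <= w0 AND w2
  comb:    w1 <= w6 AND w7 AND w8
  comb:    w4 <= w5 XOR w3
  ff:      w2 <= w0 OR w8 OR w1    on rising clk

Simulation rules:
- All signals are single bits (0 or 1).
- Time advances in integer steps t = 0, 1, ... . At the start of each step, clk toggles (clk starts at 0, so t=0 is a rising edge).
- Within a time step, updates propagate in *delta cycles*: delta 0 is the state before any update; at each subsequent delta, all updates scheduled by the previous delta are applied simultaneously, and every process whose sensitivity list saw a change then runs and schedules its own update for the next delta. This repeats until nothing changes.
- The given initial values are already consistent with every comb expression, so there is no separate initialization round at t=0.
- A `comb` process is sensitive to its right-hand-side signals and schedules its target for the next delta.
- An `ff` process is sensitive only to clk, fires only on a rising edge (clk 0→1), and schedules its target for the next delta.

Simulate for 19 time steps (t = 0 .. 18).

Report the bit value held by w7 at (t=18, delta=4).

0

t0.Δ0 w3=0 w1=0 w8=0 w7=0 w0=1 w6=0 clk=0 w4=1 w2=1 w5=1
t0.Δ1 w3=0 w1=0 w8=0 w7=0 w0=1 w6=0 clk=1 w4=1 w2=1 w5=1
t0.Δ2 w3=0 w1=0 w8=0 w7=1 w0=1 w6=0 clk=1 w4=1 w2=1 w5=1
t0.Δ3 w3=1 w1=0 w8=0 w7=1 w0=1 w6=0 clk=1 w4=1 w2=1 w5=1
t0.Δ4 w3=1 w1=0 w8=0 w7=1 w0=0 w6=0 clk=1 w4=0 w2=1 w5=1
t0.Δ5 w3=1 w1=0 w8=0 w7=1 w0=0 w6=0 clk=1 w4=0 w2=1 w5=0
t0.Δ6 w3=1 w1=0 w8=0 w7=1 w0=0 w6=0 clk=1 w4=1 w2=1 w5=0
t1.Δ0 w3=1 w1=0 w8=0 w7=1 w0=0 w6=0 clk=1 w4=1 w2=1 w5=0
t1.Δ1 w3=1 w1=0 w8=0 w7=1 w0=0 w6=0 clk=0 w4=1 w2=1 w5=0
t2.Δ0 w3=1 w1=0 w8=0 w7=1 w0=0 w6=0 clk=0 w4=1 w2=1 w5=0
t2.Δ1 w3=1 w1=0 w8=0 w7=1 w0=0 w6=0 clk=1 w4=1 w2=1 w5=0
t2.Δ2 w3=1 w1=0 w8=0 w7=0 w0=0 w6=0 clk=1 w4=1 w2=0 w5=0
t2.Δ3 w3=0 w1=0 w8=0 w7=0 w0=0 w6=0 clk=1 w4=1 w2=0 w5=0
t2.Δ4 w3=0 w1=0 w8=0 w7=0 w0=1 w6=0 clk=1 w4=0 w2=0 w5=0
t3.Δ0 w3=0 w1=0 w8=0 w7=0 w0=1 w6=0 clk=1 w4=0 w2=0 w5=0
t3.Δ1 w3=0 w1=0 w8=0 w7=0 w0=1 w6=0 clk=0 w4=0 w2=0 w5=0
t4.Δ0 w3=0 w1=0 w8=0 w7=0 w0=1 w6=0 clk=0 w4=0 w2=0 w5=0
t4.Δ1 w3=0 w1=0 w8=0 w7=0 w0=1 w6=0 clk=1 w4=0 w2=0 w5=0
t4.Δ2 w3=0 w1=0 w8=0 w7=1 w0=1 w6=0 clk=1 w4=0 w2=1 w5=0
t4.Δ3 w3=1 w1=0 w8=0 w7=1 w0=1 w6=0 clk=1 w4=0 w2=1 w5=1
t4.Δ4 w3=1 w1=0 w8=0 w7=1 w0=0 w6=0 clk=1 w4=0 w2=1 w5=1
t4.Δ5 w3=1 w1=0 w8=0 w7=1 w0=0 w6=0 clk=1 w4=0 w2=1 w5=0
t4.Δ6 w3=1 w1=0 w8=0 w7=1 w0=0 w6=0 clk=1 w4=1 w2=1 w5=0
t5.Δ0 w3=1 w1=0 w8=0 w7=1 w0=0 w6=0 clk=1 w4=1 w2=1 w5=0
t5.Δ1 w3=1 w1=0 w8=0 w7=1 w0=0 w6=0 clk=0 w4=1 w2=1 w5=0
t6.Δ0 w3=1 w1=0 w8=0 w7=1 w0=0 w6=0 clk=0 w4=1 w2=1 w5=0
t6.Δ1 w3=1 w1=0 w8=0 w7=1 w0=0 w6=0 clk=1 w4=1 w2=1 w5=0
t6.Δ2 w3=1 w1=0 w8=0 w7=0 w0=0 w6=0 clk=1 w4=1 w2=0 w5=0
t6.Δ3 w3=0 w1=0 w8=0 w7=0 w0=0 w6=0 clk=1 w4=1 w2=0 w5=0
t6.Δ4 w3=0 w1=0 w8=0 w7=0 w0=1 w6=0 clk=1 w4=0 w2=0 w5=0
t7.Δ0 w3=0 w1=0 w8=0 w7=0 w0=1 w6=0 clk=1 w4=0 w2=0 w5=0
t7.Δ1 w3=0 w1=0 w8=0 w7=0 w0=1 w6=0 clk=0 w4=0 w2=0 w5=0
t8.Δ0 w3=0 w1=0 w8=0 w7=0 w0=1 w6=0 clk=0 w4=0 w2=0 w5=0
t8.Δ1 w3=0 w1=0 w8=0 w7=0 w0=1 w6=0 clk=1 w4=0 w2=0 w5=0
t8.Δ2 w3=0 w1=0 w8=0 w7=1 w0=1 w6=0 clk=1 w4=0 w2=1 w5=0
t8.Δ3 w3=1 w1=0 w8=0 w7=1 w0=1 w6=0 clk=1 w4=0 w2=1 w5=1
t8.Δ4 w3=1 w1=0 w8=0 w7=1 w0=0 w6=0 clk=1 w4=0 w2=1 w5=1
t8.Δ5 w3=1 w1=0 w8=0 w7=1 w0=0 w6=0 clk=1 w4=0 w2=1 w5=0
t8.Δ6 w3=1 w1=0 w8=0 w7=1 w0=0 w6=0 clk=1 w4=1 w2=1 w5=0
t9.Δ0 w3=1 w1=0 w8=0 w7=1 w0=0 w6=0 clk=1 w4=1 w2=1 w5=0
t9.Δ1 w3=1 w1=0 w8=0 w7=1 w0=0 w6=0 clk=0 w4=1 w2=1 w5=0
t10.Δ0 w3=1 w1=0 w8=0 w7=1 w0=0 w6=0 clk=0 w4=1 w2=1 w5=0
t10.Δ1 w3=1 w1=0 w8=0 w7=1 w0=0 w6=0 clk=1 w4=1 w2=1 w5=0
t10.Δ2 w3=1 w1=0 w8=0 w7=0 w0=0 w6=0 clk=1 w4=1 w2=0 w5=0
t10.Δ3 w3=0 w1=0 w8=0 w7=0 w0=0 w6=0 clk=1 w4=1 w2=0 w5=0
t10.Δ4 w3=0 w1=0 w8=0 w7=0 w0=1 w6=0 clk=1 w4=0 w2=0 w5=0
t11.Δ0 w3=0 w1=0 w8=0 w7=0 w0=1 w6=0 clk=1 w4=0 w2=0 w5=0
t11.Δ1 w3=0 w1=0 w8=0 w7=0 w0=1 w6=0 clk=0 w4=0 w2=0 w5=0
t12.Δ0 w3=0 w1=0 w8=0 w7=0 w0=1 w6=0 clk=0 w4=0 w2=0 w5=0
t12.Δ1 w3=0 w1=0 w8=0 w7=0 w0=1 w6=0 clk=1 w4=0 w2=0 w5=0
t12.Δ2 w3=0 w1=0 w8=0 w7=1 w0=1 w6=0 clk=1 w4=0 w2=1 w5=0
t12.Δ3 w3=1 w1=0 w8=0 w7=1 w0=1 w6=0 clk=1 w4=0 w2=1 w5=1
t12.Δ4 w3=1 w1=0 w8=0 w7=1 w0=0 w6=0 clk=1 w4=0 w2=1 w5=1
t12.Δ5 w3=1 w1=0 w8=0 w7=1 w0=0 w6=0 clk=1 w4=0 w2=1 w5=0
t12.Δ6 w3=1 w1=0 w8=0 w7=1 w0=0 w6=0 clk=1 w4=1 w2=1 w5=0
t13.Δ0 w3=1 w1=0 w8=0 w7=1 w0=0 w6=0 clk=1 w4=1 w2=1 w5=0
t13.Δ1 w3=1 w1=0 w8=0 w7=1 w0=0 w6=0 clk=0 w4=1 w2=1 w5=0
t14.Δ0 w3=1 w1=0 w8=0 w7=1 w0=0 w6=0 clk=0 w4=1 w2=1 w5=0
t14.Δ1 w3=1 w1=0 w8=0 w7=1 w0=0 w6=0 clk=1 w4=1 w2=1 w5=0
t14.Δ2 w3=1 w1=0 w8=0 w7=0 w0=0 w6=0 clk=1 w4=1 w2=0 w5=0
t14.Δ3 w3=0 w1=0 w8=0 w7=0 w0=0 w6=0 clk=1 w4=1 w2=0 w5=0
t14.Δ4 w3=0 w1=0 w8=0 w7=0 w0=1 w6=0 clk=1 w4=0 w2=0 w5=0
t15.Δ0 w3=0 w1=0 w8=0 w7=0 w0=1 w6=0 clk=1 w4=0 w2=0 w5=0
t15.Δ1 w3=0 w1=0 w8=0 w7=0 w0=1 w6=0 clk=0 w4=0 w2=0 w5=0
t16.Δ0 w3=0 w1=0 w8=0 w7=0 w0=1 w6=0 clk=0 w4=0 w2=0 w5=0
t16.Δ1 w3=0 w1=0 w8=0 w7=0 w0=1 w6=0 clk=1 w4=0 w2=0 w5=0
t16.Δ2 w3=0 w1=0 w8=0 w7=1 w0=1 w6=0 clk=1 w4=0 w2=1 w5=0
t16.Δ3 w3=1 w1=0 w8=0 w7=1 w0=1 w6=0 clk=1 w4=0 w2=1 w5=1
t16.Δ4 w3=1 w1=0 w8=0 w7=1 w0=0 w6=0 clk=1 w4=0 w2=1 w5=1
t16.Δ5 w3=1 w1=0 w8=0 w7=1 w0=0 w6=0 clk=1 w4=0 w2=1 w5=0
t16.Δ6 w3=1 w1=0 w8=0 w7=1 w0=0 w6=0 clk=1 w4=1 w2=1 w5=0
t17.Δ0 w3=1 w1=0 w8=0 w7=1 w0=0 w6=0 clk=1 w4=1 w2=1 w5=0
t17.Δ1 w3=1 w1=0 w8=0 w7=1 w0=0 w6=0 clk=0 w4=1 w2=1 w5=0
t18.Δ0 w3=1 w1=0 w8=0 w7=1 w0=0 w6=0 clk=0 w4=1 w2=1 w5=0
t18.Δ1 w3=1 w1=0 w8=0 w7=1 w0=0 w6=0 clk=1 w4=1 w2=1 w5=0
t18.Δ2 w3=1 w1=0 w8=0 w7=0 w0=0 w6=0 clk=1 w4=1 w2=0 w5=0
t18.Δ3 w3=0 w1=0 w8=0 w7=0 w0=0 w6=0 clk=1 w4=1 w2=0 w5=0
t18.Δ4 w3=0 w1=0 w8=0 w7=0 w0=1 w6=0 clk=1 w4=0 w2=0 w5=0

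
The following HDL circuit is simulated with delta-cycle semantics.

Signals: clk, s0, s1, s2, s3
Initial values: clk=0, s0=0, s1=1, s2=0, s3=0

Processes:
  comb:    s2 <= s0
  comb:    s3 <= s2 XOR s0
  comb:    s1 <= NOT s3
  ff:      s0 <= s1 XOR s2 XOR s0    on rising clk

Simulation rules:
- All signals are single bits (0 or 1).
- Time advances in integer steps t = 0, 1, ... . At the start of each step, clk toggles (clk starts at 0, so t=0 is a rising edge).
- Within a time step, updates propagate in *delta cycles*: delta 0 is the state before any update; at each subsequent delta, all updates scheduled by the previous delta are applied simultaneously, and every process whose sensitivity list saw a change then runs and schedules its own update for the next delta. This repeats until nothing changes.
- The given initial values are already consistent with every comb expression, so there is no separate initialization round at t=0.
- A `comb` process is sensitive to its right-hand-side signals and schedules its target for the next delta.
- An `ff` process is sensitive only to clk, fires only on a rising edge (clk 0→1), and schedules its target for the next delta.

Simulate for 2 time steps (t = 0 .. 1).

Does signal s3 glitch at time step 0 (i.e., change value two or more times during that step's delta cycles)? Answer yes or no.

yes

t=0 Δ0: s1=1 s2=0 clk=0 s3=0 s0=0
  Δ1: clk:0→1
  Δ2: s0:0→1
  Δ3: s2:0→1, s3:0→1
  Δ4: s1:1→0, s3:1→0
  Δ5: s1:0→1
  (5Δ to stable)
t=1 Δ0: s1=1 s2=1 clk=1 s3=0 s0=1
  Δ1: clk:1→0
  (1Δ to stable)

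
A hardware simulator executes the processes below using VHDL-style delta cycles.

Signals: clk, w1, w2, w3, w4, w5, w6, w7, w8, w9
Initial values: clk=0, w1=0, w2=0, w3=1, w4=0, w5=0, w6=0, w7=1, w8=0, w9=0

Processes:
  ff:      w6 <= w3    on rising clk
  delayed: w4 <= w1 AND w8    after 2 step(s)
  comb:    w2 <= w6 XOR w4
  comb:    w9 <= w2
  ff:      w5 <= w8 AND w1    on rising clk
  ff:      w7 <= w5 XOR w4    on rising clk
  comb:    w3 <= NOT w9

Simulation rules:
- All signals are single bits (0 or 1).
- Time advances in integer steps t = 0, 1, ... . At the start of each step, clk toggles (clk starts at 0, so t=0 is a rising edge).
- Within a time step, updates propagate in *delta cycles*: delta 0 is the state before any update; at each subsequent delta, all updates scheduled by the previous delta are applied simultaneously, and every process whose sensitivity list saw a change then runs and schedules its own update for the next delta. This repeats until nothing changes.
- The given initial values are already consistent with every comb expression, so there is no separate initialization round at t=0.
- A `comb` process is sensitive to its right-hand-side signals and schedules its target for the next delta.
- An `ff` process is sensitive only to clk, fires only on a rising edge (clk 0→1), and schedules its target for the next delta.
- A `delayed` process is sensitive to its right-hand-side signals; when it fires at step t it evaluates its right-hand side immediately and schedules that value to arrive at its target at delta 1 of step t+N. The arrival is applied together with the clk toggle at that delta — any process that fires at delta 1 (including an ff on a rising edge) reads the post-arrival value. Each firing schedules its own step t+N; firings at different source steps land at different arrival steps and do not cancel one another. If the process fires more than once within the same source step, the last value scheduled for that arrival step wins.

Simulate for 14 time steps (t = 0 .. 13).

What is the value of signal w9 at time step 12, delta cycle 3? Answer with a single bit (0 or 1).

t0.Δ0 w1=0 w5=0 w3=1 w2=0 w6=0 w8=0 w7=1 w9=0 w4=0 clk=0
t0.Δ1 w1=0 w5=0 w3=1 w2=0 w6=0 w8=0 w7=1 w9=0 w4=0 clk=1
t0.Δ2 w1=0 w5=0 w3=1 w2=0 w6=1 w8=0 w7=0 w9=0 w4=0 clk=1
t0.Δ3 w1=0 w5=0 w3=1 w2=1 w6=1 w8=0 w7=0 w9=0 w4=0 clk=1
t0.Δ4 w1=0 w5=0 w3=1 w2=1 w6=1 w8=0 w7=0 w9=1 w4=0 clk=1
t0.Δ5 w1=0 w5=0 w3=0 w2=1 w6=1 w8=0 w7=0 w9=1 w4=0 clk=1
t1.Δ0 w1=0 w5=0 w3=0 w2=1 w6=1 w8=0 w7=0 w9=1 w4=0 clk=1
t1.Δ1 w1=0 w5=0 w3=0 w2=1 w6=1 w8=0 w7=0 w9=1 w4=0 clk=0
t2.Δ0 w1=0 w5=0 w3=0 w2=1 w6=1 w8=0 w7=0 w9=1 w4=0 clk=0
t2.Δ1 w1=0 w5=0 w3=0 w2=1 w6=1 w8=0 w7=0 w9=1 w4=0 clk=1
t2.Δ2 w1=0 w5=0 w3=0 w2=1 w6=0 w8=0 w7=0 w9=1 w4=0 clk=1
t2.Δ3 w1=0 w5=0 w3=0 w2=0 w6=0 w8=0 w7=0 w9=1 w4=0 clk=1
t2.Δ4 w1=0 w5=0 w3=0 w2=0 w6=0 w8=0 w7=0 w9=0 w4=0 clk=1
t2.Δ5 w1=0 w5=0 w3=1 w2=0 w6=0 w8=0 w7=0 w9=0 w4=0 clk=1
t3.Δ0 w1=0 w5=0 w3=1 w2=0 w6=0 w8=0 w7=0 w9=0 w4=0 clk=1
t3.Δ1 w1=0 w5=0 w3=1 w2=0 w6=0 w8=0 w7=0 w9=0 w4=0 clk=0
t4.Δ0 w1=0 w5=0 w3=1 w2=0 w6=0 w8=0 w7=0 w9=0 w4=0 clk=0
t4.Δ1 w1=0 w5=0 w3=1 w2=0 w6=0 w8=0 w7=0 w9=0 w4=0 clk=1
t4.Δ2 w1=0 w5=0 w3=1 w2=0 w6=1 w8=0 w7=0 w9=0 w4=0 clk=1
t4.Δ3 w1=0 w5=0 w3=1 w2=1 w6=1 w8=0 w7=0 w9=0 w4=0 clk=1
t4.Δ4 w1=0 w5=0 w3=1 w2=1 w6=1 w8=0 w7=0 w9=1 w4=0 clk=1
t4.Δ5 w1=0 w5=0 w3=0 w2=1 w6=1 w8=0 w7=0 w9=1 w4=0 clk=1
t5.Δ0 w1=0 w5=0 w3=0 w2=1 w6=1 w8=0 w7=0 w9=1 w4=0 clk=1
t5.Δ1 w1=0 w5=0 w3=0 w2=1 w6=1 w8=0 w7=0 w9=1 w4=0 clk=0
t6.Δ0 w1=0 w5=0 w3=0 w2=1 w6=1 w8=0 w7=0 w9=1 w4=0 clk=0
t6.Δ1 w1=0 w5=0 w3=0 w2=1 w6=1 w8=0 w7=0 w9=1 w4=0 clk=1
t6.Δ2 w1=0 w5=0 w3=0 w2=1 w6=0 w8=0 w7=0 w9=1 w4=0 clk=1
t6.Δ3 w1=0 w5=0 w3=0 w2=0 w6=0 w8=0 w7=0 w9=1 w4=0 clk=1
t6.Δ4 w1=0 w5=0 w3=0 w2=0 w6=0 w8=0 w7=0 w9=0 w4=0 clk=1
t6.Δ5 w1=0 w5=0 w3=1 w2=0 w6=0 w8=0 w7=0 w9=0 w4=0 clk=1
t7.Δ0 w1=0 w5=0 w3=1 w2=0 w6=0 w8=0 w7=0 w9=0 w4=0 clk=1
t7.Δ1 w1=0 w5=0 w3=1 w2=0 w6=0 w8=0 w7=0 w9=0 w4=0 clk=0
t8.Δ0 w1=0 w5=0 w3=1 w2=0 w6=0 w8=0 w7=0 w9=0 w4=0 clk=0
t8.Δ1 w1=0 w5=0 w3=1 w2=0 w6=0 w8=0 w7=0 w9=0 w4=0 clk=1
t8.Δ2 w1=0 w5=0 w3=1 w2=0 w6=1 w8=0 w7=0 w9=0 w4=0 clk=1
t8.Δ3 w1=0 w5=0 w3=1 w2=1 w6=1 w8=0 w7=0 w9=0 w4=0 clk=1
t8.Δ4 w1=0 w5=0 w3=1 w2=1 w6=1 w8=0 w7=0 w9=1 w4=0 clk=1
t8.Δ5 w1=0 w5=0 w3=0 w2=1 w6=1 w8=0 w7=0 w9=1 w4=0 clk=1
t9.Δ0 w1=0 w5=0 w3=0 w2=1 w6=1 w8=0 w7=0 w9=1 w4=0 clk=1
t9.Δ1 w1=0 w5=0 w3=0 w2=1 w6=1 w8=0 w7=0 w9=1 w4=0 clk=0
t10.Δ0 w1=0 w5=0 w3=0 w2=1 w6=1 w8=0 w7=0 w9=1 w4=0 clk=0
t10.Δ1 w1=0 w5=0 w3=0 w2=1 w6=1 w8=0 w7=0 w9=1 w4=0 clk=1
t10.Δ2 w1=0 w5=0 w3=0 w2=1 w6=0 w8=0 w7=0 w9=1 w4=0 clk=1
t10.Δ3 w1=0 w5=0 w3=0 w2=0 w6=0 w8=0 w7=0 w9=1 w4=0 clk=1
t10.Δ4 w1=0 w5=0 w3=0 w2=0 w6=0 w8=0 w7=0 w9=0 w4=0 clk=1
t10.Δ5 w1=0 w5=0 w3=1 w2=0 w6=0 w8=0 w7=0 w9=0 w4=0 clk=1
t11.Δ0 w1=0 w5=0 w3=1 w2=0 w6=0 w8=0 w7=0 w9=0 w4=0 clk=1
t11.Δ1 w1=0 w5=0 w3=1 w2=0 w6=0 w8=0 w7=0 w9=0 w4=0 clk=0
t12.Δ0 w1=0 w5=0 w3=1 w2=0 w6=0 w8=0 w7=0 w9=0 w4=0 clk=0
t12.Δ1 w1=0 w5=0 w3=1 w2=0 w6=0 w8=0 w7=0 w9=0 w4=0 clk=1
t12.Δ2 w1=0 w5=0 w3=1 w2=0 w6=1 w8=0 w7=0 w9=0 w4=0 clk=1
t12.Δ3 w1=0 w5=0 w3=1 w2=1 w6=1 w8=0 w7=0 w9=0 w4=0 clk=1
t12.Δ4 w1=0 w5=0 w3=1 w2=1 w6=1 w8=0 w7=0 w9=1 w4=0 clk=1
t12.Δ5 w1=0 w5=0 w3=0 w2=1 w6=1 w8=0 w7=0 w9=1 w4=0 clk=1
t13.Δ0 w1=0 w5=0 w3=0 w2=1 w6=1 w8=0 w7=0 w9=1 w4=0 clk=1
t13.Δ1 w1=0 w5=0 w3=0 w2=1 w6=1 w8=0 w7=0 w9=1 w4=0 clk=0

0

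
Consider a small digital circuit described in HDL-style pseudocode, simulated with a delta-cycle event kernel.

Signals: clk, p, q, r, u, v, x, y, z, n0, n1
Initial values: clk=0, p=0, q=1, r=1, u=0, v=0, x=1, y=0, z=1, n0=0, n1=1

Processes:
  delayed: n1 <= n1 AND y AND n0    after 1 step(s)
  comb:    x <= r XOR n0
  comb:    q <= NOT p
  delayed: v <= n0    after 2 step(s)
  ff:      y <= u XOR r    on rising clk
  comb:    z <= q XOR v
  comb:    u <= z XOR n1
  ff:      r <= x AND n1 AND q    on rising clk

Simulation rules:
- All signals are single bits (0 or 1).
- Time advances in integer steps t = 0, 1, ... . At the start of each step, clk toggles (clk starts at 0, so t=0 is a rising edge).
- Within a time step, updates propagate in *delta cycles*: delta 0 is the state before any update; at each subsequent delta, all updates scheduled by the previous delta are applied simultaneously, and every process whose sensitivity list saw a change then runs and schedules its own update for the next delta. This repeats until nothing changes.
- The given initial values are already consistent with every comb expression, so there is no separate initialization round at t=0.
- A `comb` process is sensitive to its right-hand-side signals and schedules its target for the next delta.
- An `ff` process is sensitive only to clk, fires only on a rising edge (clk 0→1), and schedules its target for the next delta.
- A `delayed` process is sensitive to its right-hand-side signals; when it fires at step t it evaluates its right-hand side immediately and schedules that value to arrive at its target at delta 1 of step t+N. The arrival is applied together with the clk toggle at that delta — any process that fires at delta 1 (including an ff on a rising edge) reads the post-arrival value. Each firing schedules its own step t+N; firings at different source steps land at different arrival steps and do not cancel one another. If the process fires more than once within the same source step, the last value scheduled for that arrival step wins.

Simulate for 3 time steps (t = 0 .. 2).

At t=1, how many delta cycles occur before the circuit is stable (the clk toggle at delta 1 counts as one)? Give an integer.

2

t0.Δ0 n1=1 clk=0 q=1 z=1 u=0 p=0 x=1 r=1 n0=0 y=0 v=0
t0.Δ1 n1=1 clk=1 q=1 z=1 u=0 p=0 x=1 r=1 n0=0 y=0 v=0
t0.Δ2 n1=1 clk=1 q=1 z=1 u=0 p=0 x=1 r=1 n0=0 y=1 v=0
t1.Δ0 n1=1 clk=1 q=1 z=1 u=0 p=0 x=1 r=1 n0=0 y=1 v=0
t1.Δ1 n1=0 clk=0 q=1 z=1 u=0 p=0 x=1 r=1 n0=0 y=1 v=0
t1.Δ2 n1=0 clk=0 q=1 z=1 u=1 p=0 x=1 r=1 n0=0 y=1 v=0
t2.Δ0 n1=0 clk=0 q=1 z=1 u=1 p=0 x=1 r=1 n0=0 y=1 v=0
t2.Δ1 n1=0 clk=1 q=1 z=1 u=1 p=0 x=1 r=1 n0=0 y=1 v=0
t2.Δ2 n1=0 clk=1 q=1 z=1 u=1 p=0 x=1 r=0 n0=0 y=0 v=0
t2.Δ3 n1=0 clk=1 q=1 z=1 u=1 p=0 x=0 r=0 n0=0 y=0 v=0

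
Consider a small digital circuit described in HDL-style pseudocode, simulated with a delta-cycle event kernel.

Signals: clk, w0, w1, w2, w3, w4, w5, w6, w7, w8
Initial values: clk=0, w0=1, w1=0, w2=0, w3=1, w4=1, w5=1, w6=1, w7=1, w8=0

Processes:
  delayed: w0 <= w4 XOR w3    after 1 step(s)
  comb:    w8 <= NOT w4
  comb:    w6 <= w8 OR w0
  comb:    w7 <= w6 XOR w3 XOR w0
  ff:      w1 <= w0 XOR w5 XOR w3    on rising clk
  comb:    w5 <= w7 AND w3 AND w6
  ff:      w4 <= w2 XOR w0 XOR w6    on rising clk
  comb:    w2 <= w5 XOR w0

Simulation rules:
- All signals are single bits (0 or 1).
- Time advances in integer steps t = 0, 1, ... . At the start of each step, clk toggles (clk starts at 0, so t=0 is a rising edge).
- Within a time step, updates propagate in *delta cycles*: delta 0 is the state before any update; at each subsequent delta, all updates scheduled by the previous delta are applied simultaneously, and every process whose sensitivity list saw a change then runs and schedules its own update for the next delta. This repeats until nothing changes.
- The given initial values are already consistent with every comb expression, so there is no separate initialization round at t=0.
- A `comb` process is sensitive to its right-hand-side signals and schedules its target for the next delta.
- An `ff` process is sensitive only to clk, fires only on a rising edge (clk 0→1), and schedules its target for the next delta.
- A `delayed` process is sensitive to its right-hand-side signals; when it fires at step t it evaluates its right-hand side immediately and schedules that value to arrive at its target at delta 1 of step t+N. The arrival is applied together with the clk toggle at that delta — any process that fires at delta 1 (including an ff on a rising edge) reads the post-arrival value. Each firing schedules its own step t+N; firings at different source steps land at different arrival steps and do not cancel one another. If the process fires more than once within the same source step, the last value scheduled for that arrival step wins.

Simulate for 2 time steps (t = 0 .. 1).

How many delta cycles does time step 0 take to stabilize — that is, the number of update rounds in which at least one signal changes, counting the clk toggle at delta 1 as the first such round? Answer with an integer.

3

t=0 Δ0: w6=1 w1=0 w2=0 w4=1 w5=1 w3=1 w8=0 w7=1 clk=0 w0=1
  Δ1: clk:0→1
  Δ2: w1:0→1, w4:1→0
  Δ3: w8:0→1
  (3Δ to stable)
t=1 Δ0: w6=1 w1=1 w2=0 w4=0 w5=1 w3=1 w8=1 w7=1 clk=1 w0=1
  Δ1: clk:1→0
  (1Δ to stable)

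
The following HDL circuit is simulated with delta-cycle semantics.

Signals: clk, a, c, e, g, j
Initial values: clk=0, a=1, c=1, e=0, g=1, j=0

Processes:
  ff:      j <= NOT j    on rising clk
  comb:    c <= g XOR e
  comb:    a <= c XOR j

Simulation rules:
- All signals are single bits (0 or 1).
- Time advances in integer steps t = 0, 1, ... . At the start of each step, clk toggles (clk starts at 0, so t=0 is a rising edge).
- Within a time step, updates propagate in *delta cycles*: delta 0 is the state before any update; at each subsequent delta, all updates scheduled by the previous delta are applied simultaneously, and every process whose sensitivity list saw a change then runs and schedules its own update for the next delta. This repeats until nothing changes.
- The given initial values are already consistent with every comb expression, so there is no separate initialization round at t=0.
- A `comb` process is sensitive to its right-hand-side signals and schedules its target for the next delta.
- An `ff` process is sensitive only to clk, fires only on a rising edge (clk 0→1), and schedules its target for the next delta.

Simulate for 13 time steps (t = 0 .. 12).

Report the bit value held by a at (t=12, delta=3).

0

t0.Δ0 c=1 a=1 j=0 clk=0 g=1 e=0
t0.Δ1 c=1 a=1 j=0 clk=1 g=1 e=0
t0.Δ2 c=1 a=1 j=1 clk=1 g=1 e=0
t0.Δ3 c=1 a=0 j=1 clk=1 g=1 e=0
t1.Δ0 c=1 a=0 j=1 clk=1 g=1 e=0
t1.Δ1 c=1 a=0 j=1 clk=0 g=1 e=0
t2.Δ0 c=1 a=0 j=1 clk=0 g=1 e=0
t2.Δ1 c=1 a=0 j=1 clk=1 g=1 e=0
t2.Δ2 c=1 a=0 j=0 clk=1 g=1 e=0
t2.Δ3 c=1 a=1 j=0 clk=1 g=1 e=0
t3.Δ0 c=1 a=1 j=0 clk=1 g=1 e=0
t3.Δ1 c=1 a=1 j=0 clk=0 g=1 e=0
t4.Δ0 c=1 a=1 j=0 clk=0 g=1 e=0
t4.Δ1 c=1 a=1 j=0 clk=1 g=1 e=0
t4.Δ2 c=1 a=1 j=1 clk=1 g=1 e=0
t4.Δ3 c=1 a=0 j=1 clk=1 g=1 e=0
t5.Δ0 c=1 a=0 j=1 clk=1 g=1 e=0
t5.Δ1 c=1 a=0 j=1 clk=0 g=1 e=0
t6.Δ0 c=1 a=0 j=1 clk=0 g=1 e=0
t6.Δ1 c=1 a=0 j=1 clk=1 g=1 e=0
t6.Δ2 c=1 a=0 j=0 clk=1 g=1 e=0
t6.Δ3 c=1 a=1 j=0 clk=1 g=1 e=0
t7.Δ0 c=1 a=1 j=0 clk=1 g=1 e=0
t7.Δ1 c=1 a=1 j=0 clk=0 g=1 e=0
t8.Δ0 c=1 a=1 j=0 clk=0 g=1 e=0
t8.Δ1 c=1 a=1 j=0 clk=1 g=1 e=0
t8.Δ2 c=1 a=1 j=1 clk=1 g=1 e=0
t8.Δ3 c=1 a=0 j=1 clk=1 g=1 e=0
t9.Δ0 c=1 a=0 j=1 clk=1 g=1 e=0
t9.Δ1 c=1 a=0 j=1 clk=0 g=1 e=0
t10.Δ0 c=1 a=0 j=1 clk=0 g=1 e=0
t10.Δ1 c=1 a=0 j=1 clk=1 g=1 e=0
t10.Δ2 c=1 a=0 j=0 clk=1 g=1 e=0
t10.Δ3 c=1 a=1 j=0 clk=1 g=1 e=0
t11.Δ0 c=1 a=1 j=0 clk=1 g=1 e=0
t11.Δ1 c=1 a=1 j=0 clk=0 g=1 e=0
t12.Δ0 c=1 a=1 j=0 clk=0 g=1 e=0
t12.Δ1 c=1 a=1 j=0 clk=1 g=1 e=0
t12.Δ2 c=1 a=1 j=1 clk=1 g=1 e=0
t12.Δ3 c=1 a=0 j=1 clk=1 g=1 e=0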